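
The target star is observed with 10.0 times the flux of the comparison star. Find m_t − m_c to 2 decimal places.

-2.50

m_t − m_c = −2.5 log₁₀(F_t/F_c) = −2.5 log₁₀(10.0) = −2.5 × (1.000) = -2.500.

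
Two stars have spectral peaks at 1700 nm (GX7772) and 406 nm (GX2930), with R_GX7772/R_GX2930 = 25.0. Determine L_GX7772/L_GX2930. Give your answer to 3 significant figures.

2.03

Wien's law gives T ∝ 1/λ_max, so T_GX7772/T_GX2930 = λ_GX2930/λ_GX7772 = 406/1700 = 0.2388.
Then L ∝ R²T⁴ gives L_GX7772/L_GX2930 = (25.0)² × (0.2388)⁴ = 625.0 × 0.003253 = 2.033.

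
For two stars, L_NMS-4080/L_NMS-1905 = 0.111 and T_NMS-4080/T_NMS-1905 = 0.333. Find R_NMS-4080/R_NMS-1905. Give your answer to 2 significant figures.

L ∝ R²T⁴ gives R ∝ √L / T², so
R_NMS-4080/R_NMS-1905 = √(0.111) / (0.333)² = 0.3332 / 0.1109 = 3.005.

3.0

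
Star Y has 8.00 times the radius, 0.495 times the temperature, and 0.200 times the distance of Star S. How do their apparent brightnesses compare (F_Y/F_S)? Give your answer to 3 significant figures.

L_Y/L_S = (R_Y/R_S)²(T_Y/T_S)⁴ = (8.00)² × (0.495)⁴ = 3.842.
F_Y/F_S = (L_Y/L_S)/(d_Y/d_S)² = 3.842 / (0.200)² = 96.06.

96.1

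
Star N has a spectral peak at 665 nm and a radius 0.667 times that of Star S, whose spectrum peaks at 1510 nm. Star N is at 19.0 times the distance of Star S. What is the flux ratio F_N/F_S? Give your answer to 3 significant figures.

Wien's law: T_N/T_S = λ_S/λ_N = 1510/665 = 2.271.
L_N/L_S = (R_N/R_S)²(T_N/T_S)⁴ = (0.667)²(2.271)⁴ = 11.83.
F_N/F_S = (L_N/L_S)/(d_N/d_S)² = 11.83/(19.0)² = 0.03276.

0.0328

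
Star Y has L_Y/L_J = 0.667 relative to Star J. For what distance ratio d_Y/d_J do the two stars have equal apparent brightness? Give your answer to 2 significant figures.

0.82

Equal flux requires L_Y/d_Y² = L_J/d_J², so d_Y/d_J = √(L_Y/L_J)
= √(0.667) = 0.8167.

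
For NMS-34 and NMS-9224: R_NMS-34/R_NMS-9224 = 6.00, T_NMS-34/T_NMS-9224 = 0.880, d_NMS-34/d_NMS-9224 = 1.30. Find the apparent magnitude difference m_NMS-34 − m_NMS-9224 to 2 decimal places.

L_NMS-34/L_NMS-9224 = (6.00)²(0.880)⁴ = 21.59.
F_NMS-34/F_NMS-9224 = (L_NMS-34/L_NMS-9224)/(d_NMS-34/d_NMS-9224)² = 21.59/1.690 = 12.77.
m_NMS-34 − m_NMS-9224 = −2.5 log₁₀(12.77) = -2.77.

-2.77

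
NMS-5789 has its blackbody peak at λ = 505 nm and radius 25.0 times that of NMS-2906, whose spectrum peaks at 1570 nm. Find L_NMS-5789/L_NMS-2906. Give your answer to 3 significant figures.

5.84×10^4

Wien's law gives T ∝ 1/λ_max, so T_NMS-5789/T_NMS-2906 = λ_NMS-2906/λ_NMS-5789 = 1570/505 = 3.109.
Then L ∝ R²T⁴ gives L_NMS-5789/L_NMS-2906 = (25.0)² × (3.109)⁴ = 625.0 × 93.42 = 5.839×10^4.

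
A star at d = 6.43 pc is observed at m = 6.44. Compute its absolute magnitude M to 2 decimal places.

7.40

M = m − 5 log₁₀(d/10 pc) = 6.44 − 5 log₁₀(6.43/10)
  = 6.44 − 5 × -0.192 = 6.44 − -0.96 = 7.40.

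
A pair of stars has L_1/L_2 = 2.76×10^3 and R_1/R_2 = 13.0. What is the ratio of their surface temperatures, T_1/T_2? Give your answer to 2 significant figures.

L ∝ R²T⁴ gives T ∝ (L/R²)^(1/4), so
T_1/T_2 = (2.76×10^3 / 13.0²)^(1/4) = (16.33)^(1/4) = 2.010.

2.0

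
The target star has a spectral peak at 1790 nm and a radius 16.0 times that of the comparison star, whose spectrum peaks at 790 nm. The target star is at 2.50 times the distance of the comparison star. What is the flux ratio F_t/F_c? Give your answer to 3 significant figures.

1.55

Wien's law: T_t/T_c = λ_c/λ_t = 790/1790 = 0.4413.
L_t/L_c = (R_t/R_c)²(T_t/T_c)⁴ = (16.0)²(0.4413)⁴ = 9.713.
F_t/F_c = (L_t/L_c)/(d_t/d_c)² = 9.713/(2.50)² = 1.554.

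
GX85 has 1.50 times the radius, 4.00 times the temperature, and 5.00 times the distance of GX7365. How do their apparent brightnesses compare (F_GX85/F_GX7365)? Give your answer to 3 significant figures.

23.0

L_GX85/L_GX7365 = (R_GX85/R_GX7365)²(T_GX85/T_GX7365)⁴ = (1.50)² × (4.00)⁴ = 576.0.
F_GX85/F_GX7365 = (L_GX85/L_GX7365)/(d_GX85/d_GX7365)² = 576.0 / (5.00)² = 23.04.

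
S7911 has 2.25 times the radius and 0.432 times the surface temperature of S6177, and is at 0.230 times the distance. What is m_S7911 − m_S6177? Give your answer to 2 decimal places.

L_S7911/L_S6177 = (2.25)²(0.432)⁴ = 0.1763.
F_S7911/F_S6177 = (L_S7911/L_S6177)/(d_S7911/d_S6177)² = 0.1763/0.05290 = 3.333.
m_S7911 − m_S6177 = −2.5 log₁₀(3.333) = -1.31.

-1.31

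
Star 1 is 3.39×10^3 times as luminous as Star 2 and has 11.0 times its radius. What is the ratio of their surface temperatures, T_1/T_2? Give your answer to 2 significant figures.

L ∝ R²T⁴ gives T ∝ (L/R²)^(1/4), so
T_1/T_2 = (3.39×10^3 / 11.0²)^(1/4) = (28.02)^(1/4) = 2.301.

2.3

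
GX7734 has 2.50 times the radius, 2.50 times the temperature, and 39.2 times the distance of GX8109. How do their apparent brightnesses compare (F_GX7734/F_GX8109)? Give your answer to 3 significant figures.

L_GX7734/L_GX8109 = (R_GX7734/R_GX8109)²(T_GX7734/T_GX8109)⁴ = (2.50)² × (2.50)⁴ = 244.1.
F_GX7734/F_GX8109 = (L_GX7734/L_GX8109)/(d_GX7734/d_GX8109)² = 244.1 / (39.2)² = 0.1589.

0.159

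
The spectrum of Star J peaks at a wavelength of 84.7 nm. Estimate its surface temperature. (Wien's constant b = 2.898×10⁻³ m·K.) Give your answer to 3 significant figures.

3.42×10^4 K

T = b/λ_max = 2.898×10⁻³ / (84.7×10⁻⁹) = 3.421×10^4 K.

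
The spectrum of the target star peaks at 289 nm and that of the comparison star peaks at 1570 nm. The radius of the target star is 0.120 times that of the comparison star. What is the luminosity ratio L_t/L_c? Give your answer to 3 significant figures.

Wien's law gives T ∝ 1/λ_max, so T_t/T_c = λ_c/λ_t = 1570/289 = 5.433.
Then L ∝ R²T⁴ gives L_t/L_c = (0.120)² × (5.433)⁴ = 0.01440 × 871.0 = 12.54.

12.5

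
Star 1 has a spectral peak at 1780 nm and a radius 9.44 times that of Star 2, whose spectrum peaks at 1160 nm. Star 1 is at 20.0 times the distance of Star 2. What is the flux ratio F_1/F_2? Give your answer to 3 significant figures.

0.0402

Wien's law: T_1/T_2 = λ_2/λ_1 = 1160/1780 = 0.6517.
L_1/L_2 = (R_1/R_2)²(T_1/T_2)⁴ = (9.44)²(0.6517)⁴ = 16.07.
F_1/F_2 = (L_1/L_2)/(d_1/d_2)² = 16.07/(20.0)² = 0.04018.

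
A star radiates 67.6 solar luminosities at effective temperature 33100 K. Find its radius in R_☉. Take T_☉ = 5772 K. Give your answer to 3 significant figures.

R/R_☉ = √(L/L_☉) / (T/T_☉)² = √(67.6) / (5.735)²
       = 8.222 / 32.89 = 0.2500.

0.250 R_☉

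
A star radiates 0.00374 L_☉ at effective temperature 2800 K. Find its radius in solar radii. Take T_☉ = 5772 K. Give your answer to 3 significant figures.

0.260 solar radii

R/R_☉ = √(L/L_☉) / (T/T_☉)² = √(0.00374) / (0.4851)²
       = 0.06116 / 0.2353 = 0.2599.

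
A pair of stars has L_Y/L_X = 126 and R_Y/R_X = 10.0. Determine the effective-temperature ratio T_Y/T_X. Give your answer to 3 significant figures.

1.06

L ∝ R²T⁴ gives T ∝ (L/R²)^(1/4), so
T_Y/T_X = (126 / 10.0²)^(1/4) = (1.260)^(1/4) = 1.059.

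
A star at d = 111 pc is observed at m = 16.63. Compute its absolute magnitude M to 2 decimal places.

M = m − 5 log₁₀(d/10 pc) = 16.63 − 5 log₁₀(111/10)
  = 16.63 − 5 × 1.045 = 16.63 − 5.23 = 11.40.

11.40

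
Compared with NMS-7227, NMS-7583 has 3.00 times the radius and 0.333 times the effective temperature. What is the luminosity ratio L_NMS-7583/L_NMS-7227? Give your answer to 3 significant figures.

From the Stefan–Boltzmann law, L ∝ R²T⁴, so
L_NMS-7583/L_NMS-7227 = (R_NMS-7583/R_NMS-7227)² (T_NMS-7583/T_NMS-7227)⁴ = (3.00)² × (0.333)⁴ = 9.000 × 0.01230 = 0.1107.

0.111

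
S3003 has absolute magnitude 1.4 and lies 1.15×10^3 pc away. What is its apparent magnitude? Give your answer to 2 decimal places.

m = M + 5 log₁₀(d/10 pc) = 1.4 + 5 log₁₀(1.15×10^3/10)
  = 1.4 + 5 × 2.061 = 1.4 + 10.30 = 11.70.

11.70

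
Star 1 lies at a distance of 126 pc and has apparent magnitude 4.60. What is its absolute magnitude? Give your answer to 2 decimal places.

-0.90

M = m − 5 log₁₀(d/10 pc) = 4.60 − 5 log₁₀(126/10)
  = 4.60 − 5 × 1.100 = 4.60 − 5.50 = -0.90.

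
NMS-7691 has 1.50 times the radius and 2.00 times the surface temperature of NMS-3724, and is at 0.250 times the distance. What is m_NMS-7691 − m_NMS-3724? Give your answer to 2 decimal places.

L_NMS-7691/L_NMS-3724 = (1.50)²(2.00)⁴ = 36.00.
F_NMS-7691/F_NMS-3724 = (L_NMS-7691/L_NMS-3724)/(d_NMS-7691/d_NMS-3724)² = 36.00/0.06250 = 576.0.
m_NMS-7691 − m_NMS-3724 = −2.5 log₁₀(576.0) = -6.90.

-6.90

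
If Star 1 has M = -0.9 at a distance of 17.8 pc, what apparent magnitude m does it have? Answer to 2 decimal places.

m = M + 5 log₁₀(d/10 pc) = -0.9 + 5 log₁₀(17.8/10)
  = -0.9 + 5 × 0.250 = -0.9 + 1.25 = 0.35.

0.35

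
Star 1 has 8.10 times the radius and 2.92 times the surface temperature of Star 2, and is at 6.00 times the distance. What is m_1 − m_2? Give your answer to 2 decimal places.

L_1/L_2 = (8.10)²(2.92)⁴ = 4770.
F_1/F_2 = (L_1/L_2)/(d_1/d_2)² = 4770/36.00 = 132.5.
m_1 − m_2 = −2.5 log₁₀(132.5) = -5.31.

-5.31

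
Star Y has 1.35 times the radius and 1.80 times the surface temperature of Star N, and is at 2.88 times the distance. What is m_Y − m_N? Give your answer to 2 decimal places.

-0.91

L_Y/L_N = (1.35)²(1.80)⁴ = 19.13.
F_Y/F_N = (L_Y/L_N)/(d_Y/d_N)² = 19.13/8.294 = 2.307.
m_Y − m_N = −2.5 log₁₀(2.307) = -0.91.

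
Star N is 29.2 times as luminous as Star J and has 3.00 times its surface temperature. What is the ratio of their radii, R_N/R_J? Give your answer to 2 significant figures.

0.60

L ∝ R²T⁴ gives R ∝ √L / T², so
R_N/R_J = √(29.2) / (3.00)² = 5.404 / 9.000 = 0.6004.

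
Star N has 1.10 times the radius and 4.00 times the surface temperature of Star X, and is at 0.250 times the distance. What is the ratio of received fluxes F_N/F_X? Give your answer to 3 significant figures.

L_N/L_X = (R_N/R_X)²(T_N/T_X)⁴ = (1.10)² × (4.00)⁴ = 309.8.
F_N/F_X = (L_N/L_X)/(d_N/d_X)² = 309.8 / (0.250)² = 4956.

4.96×10^3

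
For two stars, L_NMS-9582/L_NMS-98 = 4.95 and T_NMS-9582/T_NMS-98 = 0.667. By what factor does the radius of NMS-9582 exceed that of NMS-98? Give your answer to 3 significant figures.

L ∝ R²T⁴ gives R ∝ √L / T², so
R_NMS-9582/R_NMS-98 = √(4.95) / (0.667)² = 2.225 / 0.4449 = 5.001.

5.00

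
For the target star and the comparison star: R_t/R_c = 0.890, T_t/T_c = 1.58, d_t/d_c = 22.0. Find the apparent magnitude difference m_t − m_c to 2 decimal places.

L_t/L_c = (0.890)²(1.58)⁴ = 4.936.
F_t/F_c = (L_t/L_c)/(d_t/d_c)² = 4.936/484.0 = 0.01020.
m_t − m_c = −2.5 log₁₀(0.01020) = 4.98.

4.98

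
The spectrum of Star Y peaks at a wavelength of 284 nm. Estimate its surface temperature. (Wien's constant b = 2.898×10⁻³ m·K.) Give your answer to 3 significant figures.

T = b/λ_max = 2.898×10⁻³ / (284×10⁻⁹) = 1.020×10^4 K.

1.02×10^4 K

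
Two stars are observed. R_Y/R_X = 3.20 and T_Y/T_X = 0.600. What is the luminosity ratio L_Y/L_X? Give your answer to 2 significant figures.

1.3

From the Stefan–Boltzmann law, L ∝ R²T⁴, so
L_Y/L_X = (R_Y/R_X)² (T_Y/T_X)⁴ = (3.20)² × (0.600)⁴ = 10.24 × 0.1296 = 1.327.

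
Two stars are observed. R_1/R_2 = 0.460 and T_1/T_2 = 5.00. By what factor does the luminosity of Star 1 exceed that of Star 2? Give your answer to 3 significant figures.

132

From the Stefan–Boltzmann law, L ∝ R²T⁴, so
L_1/L_2 = (R_1/R_2)² (T_1/T_2)⁴ = (0.460)² × (5.00)⁴ = 0.2116 × 625.0 = 132.2.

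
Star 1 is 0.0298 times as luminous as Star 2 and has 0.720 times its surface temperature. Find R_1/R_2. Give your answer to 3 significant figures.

L ∝ R²T⁴ gives R ∝ √L / T², so
R_1/R_2 = √(0.0298) / (0.720)² = 0.1726 / 0.5184 = 0.3330.

0.333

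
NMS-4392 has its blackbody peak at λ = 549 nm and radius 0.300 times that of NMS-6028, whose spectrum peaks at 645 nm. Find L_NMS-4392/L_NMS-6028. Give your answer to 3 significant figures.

0.171

Wien's law gives T ∝ 1/λ_max, so T_NMS-4392/T_NMS-6028 = λ_NMS-6028/λ_NMS-4392 = 645/549 = 1.175.
Then L ∝ R²T⁴ gives L_NMS-4392/L_NMS-6028 = (0.300)² × (1.175)⁴ = 0.09000 × 1.905 = 0.1715.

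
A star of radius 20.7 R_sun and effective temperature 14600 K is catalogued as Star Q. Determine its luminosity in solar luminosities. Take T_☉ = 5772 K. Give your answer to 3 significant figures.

L/L_☉ = (R/R_☉)² (T/T_☉)⁴ = (20.7)² × (14600/5772)⁴
       = 428.5 × (2.529)⁴ = 428.5 × 40.94 = 1.754×10^4.

1.75×10^4 solar luminosities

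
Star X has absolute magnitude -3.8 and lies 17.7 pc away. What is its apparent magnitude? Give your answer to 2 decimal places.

-2.56

m = M + 5 log₁₀(d/10 pc) = -3.8 + 5 log₁₀(17.7/10)
  = -3.8 + 5 × 0.248 = -3.8 + 1.24 = -2.56.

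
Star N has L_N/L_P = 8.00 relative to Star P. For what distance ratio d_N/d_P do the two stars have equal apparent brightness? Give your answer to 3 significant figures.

Equal flux requires L_N/d_N² = L_P/d_P², so d_N/d_P = √(L_N/L_P)
= √(8.00) = 2.828.

2.83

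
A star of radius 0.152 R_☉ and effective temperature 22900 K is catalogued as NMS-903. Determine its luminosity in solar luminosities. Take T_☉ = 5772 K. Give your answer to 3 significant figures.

L/L_☉ = (R/R_☉)² (T/T_☉)⁴ = (0.152)² × (22900/5772)⁴
       = 0.02310 × (3.967)⁴ = 0.02310 × 247.8 = 5.724.

5.72 solar luminosities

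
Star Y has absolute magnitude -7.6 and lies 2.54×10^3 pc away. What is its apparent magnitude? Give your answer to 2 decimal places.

4.42

m = M + 5 log₁₀(d/10 pc) = -7.6 + 5 log₁₀(2.54×10^3/10)
  = -7.6 + 5 × 2.405 = -7.6 + 12.02 = 4.42.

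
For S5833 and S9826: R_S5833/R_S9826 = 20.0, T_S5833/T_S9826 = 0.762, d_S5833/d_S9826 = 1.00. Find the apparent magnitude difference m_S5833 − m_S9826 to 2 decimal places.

L_S5833/L_S9826 = (20.0)²(0.762)⁴ = 134.9.
F_S5833/F_S9826 = (L_S5833/L_S9826)/(d_S5833/d_S9826)² = 134.9/1.000 = 134.9.
m_S5833 − m_S9826 = −2.5 log₁₀(134.9) = -5.32.

-5.32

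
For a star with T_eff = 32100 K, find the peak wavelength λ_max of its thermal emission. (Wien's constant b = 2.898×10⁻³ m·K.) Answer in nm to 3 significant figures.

λ_max = b/T = 2.898×10⁻³ / 32100 = 9.03×10^-8 m = 90.28 nm.

90.3 nm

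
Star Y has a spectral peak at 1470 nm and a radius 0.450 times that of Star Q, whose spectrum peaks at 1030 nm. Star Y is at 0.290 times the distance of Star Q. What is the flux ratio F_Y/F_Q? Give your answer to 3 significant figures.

0.580

Wien's law: T_Y/T_Q = λ_Q/λ_Y = 1030/1470 = 0.7007.
L_Y/L_Q = (R_Y/R_Q)²(T_Y/T_Q)⁴ = (0.450)²(0.7007)⁴ = 0.04881.
F_Y/F_Q = (L_Y/L_Q)/(d_Y/d_Q)² = 0.04881/(0.290)² = 0.5804.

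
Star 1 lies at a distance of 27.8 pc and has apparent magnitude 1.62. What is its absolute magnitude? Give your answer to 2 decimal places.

-0.60

M = m − 5 log₁₀(d/10 pc) = 1.62 − 5 log₁₀(27.8/10)
  = 1.62 − 5 × 0.444 = 1.62 − 2.22 = -0.60.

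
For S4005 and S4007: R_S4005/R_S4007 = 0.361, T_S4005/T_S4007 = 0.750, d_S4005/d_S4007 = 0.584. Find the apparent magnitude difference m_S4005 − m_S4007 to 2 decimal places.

2.29

L_S4005/L_S4007 = (0.361)²(0.750)⁴ = 0.04123.
F_S4005/F_S4007 = (L_S4005/L_S4007)/(d_S4005/d_S4007)² = 0.04123/0.3411 = 0.1209.
m_S4005 − m_S4007 = −2.5 log₁₀(0.1209) = 2.29.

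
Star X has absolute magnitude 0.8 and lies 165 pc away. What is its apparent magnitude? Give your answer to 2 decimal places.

m = M + 5 log₁₀(d/10 pc) = 0.8 + 5 log₁₀(165/10)
  = 0.8 + 5 × 1.217 = 0.8 + 6.09 = 6.89.

6.89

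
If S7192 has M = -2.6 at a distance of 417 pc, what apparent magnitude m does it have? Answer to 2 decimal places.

m = M + 5 log₁₀(d/10 pc) = -2.6 + 5 log₁₀(417/10)
  = -2.6 + 5 × 1.620 = -2.6 + 8.10 = 5.50.

5.50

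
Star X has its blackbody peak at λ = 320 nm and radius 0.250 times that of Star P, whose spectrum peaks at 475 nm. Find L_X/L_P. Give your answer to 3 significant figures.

0.303

Wien's law gives T ∝ 1/λ_max, so T_X/T_P = λ_P/λ_X = 475/320 = 1.484.
Then L ∝ R²T⁴ gives L_X/L_P = (0.250)² × (1.484)⁴ = 0.06250 × 4.855 = 0.3034.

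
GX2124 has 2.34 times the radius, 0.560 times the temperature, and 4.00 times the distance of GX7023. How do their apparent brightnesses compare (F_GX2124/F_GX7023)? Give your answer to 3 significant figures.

0.0337

L_GX2124/L_GX7023 = (R_GX2124/R_GX7023)²(T_GX2124/T_GX7023)⁴ = (2.34)² × (0.560)⁴ = 0.5385.
F_GX2124/F_GX7023 = (L_GX2124/L_GX7023)/(d_GX2124/d_GX7023)² = 0.5385 / (4.00)² = 0.03366.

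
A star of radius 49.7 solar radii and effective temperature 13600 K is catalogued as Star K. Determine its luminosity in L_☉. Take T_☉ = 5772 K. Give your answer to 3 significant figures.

7.61×10^4 L_☉

L/L_☉ = (R/R_☉)² (T/T_☉)⁴ = (49.7)² × (13600/5772)⁴
       = 2470 × (2.356)⁴ = 2470 × 30.82 = 7.613×10^4.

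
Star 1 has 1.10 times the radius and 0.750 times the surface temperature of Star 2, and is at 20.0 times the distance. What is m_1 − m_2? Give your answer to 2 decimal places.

L_1/L_2 = (1.10)²(0.750)⁴ = 0.3829.
F_1/F_2 = (L_1/L_2)/(d_1/d_2)² = 0.3829/400.0 = 9.571×10^-4.
m_1 − m_2 = −2.5 log₁₀(9.571×10^-4) = 7.55.

7.55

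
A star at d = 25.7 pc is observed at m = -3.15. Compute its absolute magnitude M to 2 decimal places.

M = m − 5 log₁₀(d/10 pc) = -3.15 − 5 log₁₀(25.7/10)
  = -3.15 − 5 × 0.410 = -3.15 − 2.05 = -5.20.

-5.20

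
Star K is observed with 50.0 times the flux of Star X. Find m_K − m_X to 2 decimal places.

m_K − m_X = −2.5 log₁₀(F_K/F_X) = −2.5 log₁₀(50.0) = −2.5 × (1.699) = -4.247.

-4.25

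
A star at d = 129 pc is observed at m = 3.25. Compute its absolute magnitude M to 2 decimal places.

-2.30

M = m − 5 log₁₀(d/10 pc) = 3.25 − 5 log₁₀(129/10)
  = 3.25 − 5 × 1.111 = 3.25 − 5.55 = -2.30.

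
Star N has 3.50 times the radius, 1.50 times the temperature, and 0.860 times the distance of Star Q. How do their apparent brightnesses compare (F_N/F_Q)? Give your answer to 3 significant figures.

83.9

L_N/L_Q = (R_N/R_Q)²(T_N/T_Q)⁴ = (3.50)² × (1.50)⁴ = 62.02.
F_N/F_Q = (L_N/L_Q)/(d_N/d_Q)² = 62.02 / (0.860)² = 83.85.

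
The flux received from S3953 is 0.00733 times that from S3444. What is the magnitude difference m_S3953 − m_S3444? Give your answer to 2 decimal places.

5.34

m_S3953 − m_S3444 = −2.5 log₁₀(F_S3953/F_S3444) = −2.5 log₁₀(0.00733) = −2.5 × (-2.135) = 5.337.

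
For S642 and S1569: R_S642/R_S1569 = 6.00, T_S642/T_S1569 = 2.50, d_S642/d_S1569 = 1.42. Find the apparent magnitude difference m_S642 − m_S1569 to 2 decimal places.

-7.11

L_S642/L_S1569 = (6.00)²(2.50)⁴ = 1406.
F_S642/F_S1569 = (L_S642/L_S1569)/(d_S642/d_S1569)² = 1406/2.016 = 697.4.
m_S642 − m_S1569 = −2.5 log₁₀(697.4) = -7.11.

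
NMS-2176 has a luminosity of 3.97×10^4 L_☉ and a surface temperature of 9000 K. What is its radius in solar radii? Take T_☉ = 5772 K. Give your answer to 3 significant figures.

82.0 solar radii

R/R_☉ = √(L/L_☉) / (T/T_☉)² = √(3.97×10^4) / (1.559)²
       = 199.2 / 2.431 = 81.95.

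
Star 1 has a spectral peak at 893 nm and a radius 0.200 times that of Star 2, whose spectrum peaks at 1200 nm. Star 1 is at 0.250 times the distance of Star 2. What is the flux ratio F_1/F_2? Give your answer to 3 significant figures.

2.09

Wien's law: T_1/T_2 = λ_2/λ_1 = 1200/893 = 1.344.
L_1/L_2 = (R_1/R_2)²(T_1/T_2)⁴ = (0.200)²(1.344)⁴ = 0.1304.
F_1/F_2 = (L_1/L_2)/(d_1/d_2)² = 0.1304/(0.250)² = 2.087.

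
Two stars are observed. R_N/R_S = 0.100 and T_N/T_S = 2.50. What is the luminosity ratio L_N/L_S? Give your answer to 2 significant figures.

0.39

From the Stefan–Boltzmann law, L ∝ R²T⁴, so
L_N/L_S = (R_N/R_S)² (T_N/T_S)⁴ = (0.100)² × (2.50)⁴ = 0.01000 × 39.06 = 0.3906.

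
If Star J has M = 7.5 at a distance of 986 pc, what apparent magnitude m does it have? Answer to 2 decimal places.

17.47

m = M + 5 log₁₀(d/10 pc) = 7.5 + 5 log₁₀(986/10)
  = 7.5 + 5 × 1.994 = 7.5 + 9.97 = 17.47.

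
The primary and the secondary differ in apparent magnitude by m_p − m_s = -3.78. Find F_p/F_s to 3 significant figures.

F_p/F_s = 10^(−(m_p − m_s)/2.5) = 10^(3.78/2.5) = 10^1.512 = 32.51.

32.5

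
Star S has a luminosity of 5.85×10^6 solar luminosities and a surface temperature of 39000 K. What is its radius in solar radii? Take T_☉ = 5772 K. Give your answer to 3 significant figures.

53.0 solar radii

R/R_☉ = √(L/L_☉) / (T/T_☉)² = √(5.85×10^6) / (6.757)²
       = 2419 / 45.65 = 52.98.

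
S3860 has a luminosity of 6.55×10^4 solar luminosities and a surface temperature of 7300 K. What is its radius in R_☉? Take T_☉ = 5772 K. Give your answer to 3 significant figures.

160 R_☉

R/R_☉ = √(L/L_☉) / (T/T_☉)² = √(6.55×10^4) / (1.265)²
       = 255.9 / 1.600 = 160.0.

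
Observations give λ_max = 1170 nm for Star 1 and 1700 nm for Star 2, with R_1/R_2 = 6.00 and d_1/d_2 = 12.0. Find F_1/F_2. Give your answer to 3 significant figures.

Wien's law: T_1/T_2 = λ_2/λ_1 = 1700/1170 = 1.453.
L_1/L_2 = (R_1/R_2)²(T_1/T_2)⁴ = (6.00)²(1.453)⁴ = 160.5.
F_1/F_2 = (L_1/L_2)/(d_1/d_2)² = 160.5/(12.0)² = 1.114.

1.11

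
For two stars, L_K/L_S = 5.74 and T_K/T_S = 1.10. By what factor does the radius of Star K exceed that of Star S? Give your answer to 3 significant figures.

1.98

L ∝ R²T⁴ gives R ∝ √L / T², so
R_K/R_S = √(5.74) / (1.10)² = 2.396 / 1.210 = 1.980.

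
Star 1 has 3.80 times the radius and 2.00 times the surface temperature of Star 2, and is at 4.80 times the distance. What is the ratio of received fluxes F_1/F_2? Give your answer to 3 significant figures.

10.0

L_1/L_2 = (R_1/R_2)²(T_1/T_2)⁴ = (3.80)² × (2.00)⁴ = 231.0.
F_1/F_2 = (L_1/L_2)/(d_1/d_2)² = 231.0 / (4.80)² = 10.03.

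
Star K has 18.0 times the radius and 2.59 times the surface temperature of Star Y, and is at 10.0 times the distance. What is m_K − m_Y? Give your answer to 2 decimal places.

-5.41

L_K/L_Y = (18.0)²(2.59)⁴ = 1.458×10^4.
F_K/F_Y = (L_K/L_Y)/(d_K/d_Y)² = 1.458×10^4/100.0 = 145.8.
m_K − m_Y = −2.5 log₁₀(145.8) = -5.41.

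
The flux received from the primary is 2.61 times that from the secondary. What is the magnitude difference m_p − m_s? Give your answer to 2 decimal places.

m_p − m_s = −2.5 log₁₀(F_p/F_s) = −2.5 log₁₀(2.61) = −2.5 × (0.417) = -1.042.

-1.04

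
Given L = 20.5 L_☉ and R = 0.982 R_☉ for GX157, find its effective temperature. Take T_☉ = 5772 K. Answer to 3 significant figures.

T/T_☉ = (L/L_☉)^(1/4) / (R/R_☉)^(1/2)
T = 5772 × (20.5)^(1/4) / √(0.982) = 5772 × 2.128 / 0.9910 = 1.239×10^4 K.

1.24×10^4 K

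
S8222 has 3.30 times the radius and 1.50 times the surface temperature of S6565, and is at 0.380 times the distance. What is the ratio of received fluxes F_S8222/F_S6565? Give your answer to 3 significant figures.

L_S8222/L_S6565 = (R_S8222/R_S6565)²(T_S8222/T_S6565)⁴ = (3.30)² × (1.50)⁴ = 55.13.
F_S8222/F_S6565 = (L_S8222/L_S6565)/(d_S8222/d_S6565)² = 55.13 / (0.380)² = 381.8.

382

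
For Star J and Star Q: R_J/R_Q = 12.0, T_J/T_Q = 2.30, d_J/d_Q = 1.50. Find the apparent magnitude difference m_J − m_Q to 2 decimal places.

-8.13

L_J/L_Q = (12.0)²(2.30)⁴ = 4030.
F_J/F_Q = (L_J/L_Q)/(d_J/d_Q)² = 4030/2.250 = 1791.
m_J − m_Q = −2.5 log₁₀(1791) = -8.13.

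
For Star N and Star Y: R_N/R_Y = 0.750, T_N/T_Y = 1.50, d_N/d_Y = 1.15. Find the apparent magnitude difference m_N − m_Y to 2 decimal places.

-0.83

L_N/L_Y = (0.750)²(1.50)⁴ = 2.848.
F_N/F_Y = (L_N/L_Y)/(d_N/d_Y)² = 2.848/1.322 = 2.153.
m_N − m_Y = −2.5 log₁₀(2.153) = -0.83.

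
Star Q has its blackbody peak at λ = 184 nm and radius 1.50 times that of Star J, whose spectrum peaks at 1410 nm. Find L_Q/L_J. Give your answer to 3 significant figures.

7.76×10^3

Wien's law gives T ∝ 1/λ_max, so T_Q/T_J = λ_J/λ_Q = 1410/184 = 7.663.
Then L ∝ R²T⁴ gives L_Q/L_J = (1.50)² × (7.663)⁴ = 2.250 × 3448 = 7759.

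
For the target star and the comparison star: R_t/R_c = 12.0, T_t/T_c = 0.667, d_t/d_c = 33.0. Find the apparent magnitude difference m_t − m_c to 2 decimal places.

3.96

L_t/L_c = (12.0)²(0.667)⁴ = 28.50.
F_t/F_c = (L_t/L_c)/(d_t/d_c)² = 28.50/1089 = 0.02617.
m_t − m_c = −2.5 log₁₀(0.02617) = 3.96.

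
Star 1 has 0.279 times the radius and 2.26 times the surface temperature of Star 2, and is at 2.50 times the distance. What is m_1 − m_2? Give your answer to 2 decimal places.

1.22

L_1/L_2 = (0.279)²(2.26)⁴ = 2.031.
F_1/F_2 = (L_1/L_2)/(d_1/d_2)² = 2.031/6.250 = 0.3249.
m_1 − m_2 = −2.5 log₁₀(0.3249) = 1.22.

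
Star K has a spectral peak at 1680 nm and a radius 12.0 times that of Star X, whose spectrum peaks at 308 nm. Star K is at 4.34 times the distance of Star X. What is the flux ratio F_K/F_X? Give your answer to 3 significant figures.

0.00864

Wien's law: T_K/T_X = λ_X/λ_K = 308/1680 = 0.1833.
L_K/L_X = (R_K/R_X)²(T_K/T_X)⁴ = (12.0)²(0.1833)⁴ = 0.1627.
F_K/F_X = (L_K/L_X)/(d_K/d_X)² = 0.1627/(4.34)² = 0.008637.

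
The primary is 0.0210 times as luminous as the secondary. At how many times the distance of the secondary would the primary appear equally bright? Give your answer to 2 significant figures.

0.14

Equal flux requires L_p/d_p² = L_s/d_s², so d_p/d_s = √(L_p/L_s)
= √(0.0210) = 0.1449.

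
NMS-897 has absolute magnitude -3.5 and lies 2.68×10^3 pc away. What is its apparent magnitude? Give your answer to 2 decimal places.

8.64

m = M + 5 log₁₀(d/10 pc) = -3.5 + 5 log₁₀(2.68×10^3/10)
  = -3.5 + 5 × 2.428 = -3.5 + 12.14 = 8.64.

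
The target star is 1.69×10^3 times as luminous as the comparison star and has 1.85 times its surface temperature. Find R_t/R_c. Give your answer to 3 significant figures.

12.0

L ∝ R²T⁴ gives R ∝ √L / T², so
R_t/R_c = √(1.69×10^3) / (1.85)² = 41.11 / 3.423 = 12.01.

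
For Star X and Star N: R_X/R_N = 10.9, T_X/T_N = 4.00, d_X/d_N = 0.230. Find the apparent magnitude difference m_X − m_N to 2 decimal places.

-14.40

L_X/L_N = (10.9)²(4.00)⁴ = 3.042×10^4.
F_X/F_N = (L_X/L_N)/(d_X/d_N)² = 3.042×10^4/0.05290 = 5.750×10^5.
m_X − m_N = −2.5 log₁₀(5.750×10^5) = -14.40.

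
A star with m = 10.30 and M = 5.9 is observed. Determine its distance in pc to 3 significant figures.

75.9 pc

m − M = 5 log₁₀(d/10 pc)
10.30 − (5.9) = 4.40 = 5 log₁₀(d/10)
d = 10 × 10^(4.40/5) = 10 × 10^0.880 = 75.86 pc.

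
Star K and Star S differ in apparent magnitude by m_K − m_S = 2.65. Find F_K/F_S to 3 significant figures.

F_K/F_S = 10^(−(m_K − m_S)/2.5) = 10^(-2.65/2.5) = 10^-1.060 = 0.08710.

0.0871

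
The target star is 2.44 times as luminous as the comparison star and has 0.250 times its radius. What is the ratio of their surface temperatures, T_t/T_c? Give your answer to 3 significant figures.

L ∝ R²T⁴ gives T ∝ (L/R²)^(1/4), so
T_t/T_c = (2.44 / 0.250²)^(1/4) = (39.04)^(1/4) = 2.500.

2.50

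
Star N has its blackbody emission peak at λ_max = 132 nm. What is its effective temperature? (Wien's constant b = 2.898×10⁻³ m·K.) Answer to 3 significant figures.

T = b/λ_max = 2.898×10⁻³ / (132×10⁻⁹) = 2.195×10^4 K.

2.20×10^4 K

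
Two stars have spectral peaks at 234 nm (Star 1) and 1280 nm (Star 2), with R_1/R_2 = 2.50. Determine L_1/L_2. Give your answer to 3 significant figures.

Wien's law gives T ∝ 1/λ_max, so T_1/T_2 = λ_2/λ_1 = 1280/234 = 5.470.
Then L ∝ R²T⁴ gives L_1/L_2 = (2.50)² × (5.470)⁴ = 6.250 × 895.3 = 5596.

5.60×10^3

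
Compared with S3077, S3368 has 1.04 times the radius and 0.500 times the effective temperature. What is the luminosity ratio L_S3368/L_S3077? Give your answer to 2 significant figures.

0.068

From the Stefan–Boltzmann law, L ∝ R²T⁴, so
L_S3368/L_S3077 = (R_S3368/R_S3077)² (T_S3368/T_S3077)⁴ = (1.04)² × (0.500)⁴ = 1.082 × 0.06250 = 0.06760.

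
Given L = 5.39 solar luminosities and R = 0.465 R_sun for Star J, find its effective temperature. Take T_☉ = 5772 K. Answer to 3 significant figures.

T/T_☉ = (L/L_☉)^(1/4) / (R/R_☉)^(1/2)
T = 5772 × (5.39)^(1/4) / √(0.465) = 5772 × 1.524 / 0.6819 = 1.290×10^4 K.

1.29×10^4 K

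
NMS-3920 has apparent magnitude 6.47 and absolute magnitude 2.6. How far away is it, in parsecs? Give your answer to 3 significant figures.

59.4 pc

m − M = 5 log₁₀(d/10 pc)
6.47 − (2.6) = 3.87 = 5 log₁₀(d/10)
d = 10 × 10^(3.87/5) = 10 × 10^0.774 = 59.43 pc.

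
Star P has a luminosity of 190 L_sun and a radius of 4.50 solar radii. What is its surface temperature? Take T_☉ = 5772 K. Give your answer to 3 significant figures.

1.01×10^4 K

T/T_☉ = (L/L_☉)^(1/4) / (R/R_☉)^(1/2)
T = 5772 × (190)^(1/4) / √(4.50) = 5772 × 3.713 / 2.121 = 1.010×10^4 K.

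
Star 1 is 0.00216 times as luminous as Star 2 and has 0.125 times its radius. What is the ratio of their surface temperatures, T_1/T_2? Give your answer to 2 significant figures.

0.61

L ∝ R²T⁴ gives T ∝ (L/R²)^(1/4), so
T_1/T_2 = (0.00216 / 0.125²)^(1/4) = (0.1382)^(1/4) = 0.6098.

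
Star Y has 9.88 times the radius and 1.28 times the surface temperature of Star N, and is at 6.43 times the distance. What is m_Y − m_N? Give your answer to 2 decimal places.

-2.00

L_Y/L_N = (9.88)²(1.28)⁴ = 262.0.
F_Y/F_N = (L_Y/L_N)/(d_Y/d_N)² = 262.0/41.34 = 6.338.
m_Y − m_N = −2.5 log₁₀(6.338) = -2.00.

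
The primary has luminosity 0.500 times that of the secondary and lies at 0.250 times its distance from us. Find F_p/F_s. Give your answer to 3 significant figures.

8.00

F = L/(4πd²), so F_p/F_s = (L_p/L_s) / (d_p/d_s)²
= 0.500 / (0.250)² = 0.500 / 0.06250 = 8.000.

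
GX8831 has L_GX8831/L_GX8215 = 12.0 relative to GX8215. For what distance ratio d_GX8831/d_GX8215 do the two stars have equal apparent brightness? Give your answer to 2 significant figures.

3.5

Equal flux requires L_GX8831/d_GX8831² = L_GX8215/d_GX8215², so d_GX8831/d_GX8215 = √(L_GX8831/L_GX8215)
= √(12.0) = 3.464.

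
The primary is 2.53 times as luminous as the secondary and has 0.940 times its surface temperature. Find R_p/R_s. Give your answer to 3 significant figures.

L ∝ R²T⁴ gives R ∝ √L / T², so
R_p/R_s = √(2.53) / (0.940)² = 1.591 / 0.8836 = 1.800.

1.80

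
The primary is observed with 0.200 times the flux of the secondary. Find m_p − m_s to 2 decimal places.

m_p − m_s = −2.5 log₁₀(F_p/F_s) = −2.5 log₁₀(0.200) = −2.5 × (-0.699) = 1.747.

1.75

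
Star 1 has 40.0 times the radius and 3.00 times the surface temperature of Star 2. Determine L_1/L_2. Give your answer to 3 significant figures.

From the Stefan–Boltzmann law, L ∝ R²T⁴, so
L_1/L_2 = (R_1/R_2)² (T_1/T_2)⁴ = (40.0)² × (3.00)⁴ = 1600 × 81.00 = 1.296×10^5.

1.30×10^5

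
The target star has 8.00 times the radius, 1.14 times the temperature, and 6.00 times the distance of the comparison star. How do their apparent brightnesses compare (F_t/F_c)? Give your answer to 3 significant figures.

L_t/L_c = (R_t/R_c)²(T_t/T_c)⁴ = (8.00)² × (1.14)⁴ = 108.1.
F_t/F_c = (L_t/L_c)/(d_t/d_c)² = 108.1 / (6.00)² = 3.003.

3.00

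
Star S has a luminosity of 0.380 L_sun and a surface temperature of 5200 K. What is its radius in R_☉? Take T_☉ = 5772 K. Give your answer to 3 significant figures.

R/R_☉ = √(L/L_☉) / (T/T_☉)² = √(0.380) / (0.9009)²
       = 0.6164 / 0.8116 = 0.7595.

0.760 R_☉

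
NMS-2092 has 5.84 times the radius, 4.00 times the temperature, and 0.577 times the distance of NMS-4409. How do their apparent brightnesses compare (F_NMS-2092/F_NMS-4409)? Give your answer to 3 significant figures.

2.62×10^4

L_NMS-2092/L_NMS-4409 = (R_NMS-2092/R_NMS-4409)²(T_NMS-2092/T_NMS-4409)⁴ = (5.84)² × (4.00)⁴ = 8731.
F_NMS-2092/F_NMS-4409 = (L_NMS-2092/L_NMS-4409)/(d_NMS-2092/d_NMS-4409)² = 8731 / (0.577)² = 2.622×10^4.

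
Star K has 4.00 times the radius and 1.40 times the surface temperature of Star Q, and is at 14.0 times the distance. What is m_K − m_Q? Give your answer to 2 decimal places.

L_K/L_Q = (4.00)²(1.40)⁴ = 61.47.
F_K/F_Q = (L_K/L_Q)/(d_K/d_Q)² = 61.47/196.0 = 0.3136.
m_K − m_Q = −2.5 log₁₀(0.3136) = 1.26.

1.26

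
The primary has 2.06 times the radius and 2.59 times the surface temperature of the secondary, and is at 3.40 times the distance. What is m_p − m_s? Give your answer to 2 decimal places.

L_p/L_s = (2.06)²(2.59)⁴ = 191.0.
F_p/F_s = (L_p/L_s)/(d_p/d_s)² = 191.0/11.56 = 16.52.
m_p − m_s = −2.5 log₁₀(16.52) = -3.04.

-3.04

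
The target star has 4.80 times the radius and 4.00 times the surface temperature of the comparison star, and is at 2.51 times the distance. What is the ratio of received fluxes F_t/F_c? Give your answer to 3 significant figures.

936

L_t/L_c = (R_t/R_c)²(T_t/T_c)⁴ = (4.80)² × (4.00)⁴ = 5898.
F_t/F_c = (L_t/L_c)/(d_t/d_c)² = 5898 / (2.51)² = 936.2.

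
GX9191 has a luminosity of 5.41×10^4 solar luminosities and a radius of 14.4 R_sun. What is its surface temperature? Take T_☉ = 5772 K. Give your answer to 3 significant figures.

T/T_☉ = (L/L_☉)^(1/4) / (R/R_☉)^(1/2)
T = 5772 × (5.41×10^4)^(1/4) / √(14.4) = 5772 × 15.25 / 3.795 = 2.320×10^4 K.

2.32×10^4 K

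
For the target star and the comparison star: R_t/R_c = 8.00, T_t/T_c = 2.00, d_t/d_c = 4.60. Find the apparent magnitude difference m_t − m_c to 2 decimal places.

L_t/L_c = (8.00)²(2.00)⁴ = 1024.
F_t/F_c = (L_t/L_c)/(d_t/d_c)² = 1024/21.16 = 48.39.
m_t − m_c = −2.5 log₁₀(48.39) = -4.21.

-4.21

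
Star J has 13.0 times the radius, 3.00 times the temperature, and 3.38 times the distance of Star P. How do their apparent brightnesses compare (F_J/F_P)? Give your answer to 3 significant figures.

1.20×10^3

L_J/L_P = (R_J/R_P)²(T_J/T_P)⁴ = (13.0)² × (3.00)⁴ = 1.369×10^4.
F_J/F_P = (L_J/L_P)/(d_J/d_P)² = 1.369×10^4 / (3.38)² = 1198.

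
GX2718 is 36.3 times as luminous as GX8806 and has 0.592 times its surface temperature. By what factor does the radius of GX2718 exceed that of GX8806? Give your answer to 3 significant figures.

17.2

L ∝ R²T⁴ gives R ∝ √L / T², so
R_GX2718/R_GX8806 = √(36.3) / (0.592)² = 6.025 / 0.3505 = 17.19.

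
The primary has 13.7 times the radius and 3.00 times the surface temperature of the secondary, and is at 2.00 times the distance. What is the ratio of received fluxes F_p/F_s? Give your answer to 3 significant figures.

L_p/L_s = (R_p/R_s)²(T_p/T_s)⁴ = (13.7)² × (3.00)⁴ = 1.520×10^4.
F_p/F_s = (L_p/L_s)/(d_p/d_s)² = 1.520×10^4 / (2.00)² = 3801.

3.80×10^3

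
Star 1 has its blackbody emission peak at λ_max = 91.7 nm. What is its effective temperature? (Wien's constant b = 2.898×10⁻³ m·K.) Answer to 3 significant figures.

3.16×10^4 K

T = b/λ_max = 2.898×10⁻³ / (91.7×10⁻⁹) = 3.160×10^4 K.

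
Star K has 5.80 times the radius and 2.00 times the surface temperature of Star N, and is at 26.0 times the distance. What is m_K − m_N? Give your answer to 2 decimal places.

0.25

L_K/L_N = (5.80)²(2.00)⁴ = 538.2.
F_K/F_N = (L_K/L_N)/(d_K/d_N)² = 538.2/676.0 = 0.7962.
m_K − m_N = −2.5 log₁₀(0.7962) = 0.25.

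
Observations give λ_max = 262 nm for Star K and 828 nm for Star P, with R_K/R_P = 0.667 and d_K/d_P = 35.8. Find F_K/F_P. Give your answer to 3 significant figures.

0.0346

Wien's law: T_K/T_P = λ_P/λ_K = 828/262 = 3.160.
L_K/L_P = (R_K/R_P)²(T_K/T_P)⁴ = (0.667)²(3.160)⁴ = 44.38.
F_K/F_P = (L_K/L_P)/(d_K/d_P)² = 44.38/(35.8)² = 0.03463.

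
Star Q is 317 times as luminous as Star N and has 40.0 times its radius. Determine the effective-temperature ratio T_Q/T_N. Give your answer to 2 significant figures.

0.67

L ∝ R²T⁴ gives T ∝ (L/R²)^(1/4), so
T_Q/T_N = (317 / 40.0²)^(1/4) = (0.1981)^(1/4) = 0.6672.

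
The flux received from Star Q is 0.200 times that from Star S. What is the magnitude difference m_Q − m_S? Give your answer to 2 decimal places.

1.75

m_Q − m_S = −2.5 log₁₀(F_Q/F_S) = −2.5 log₁₀(0.200) = −2.5 × (-0.699) = 1.747.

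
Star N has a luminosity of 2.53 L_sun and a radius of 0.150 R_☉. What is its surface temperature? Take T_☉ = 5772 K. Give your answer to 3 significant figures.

1.88×10^4 K

T/T_☉ = (L/L_☉)^(1/4) / (R/R_☉)^(1/2)
T = 5772 × (2.53)^(1/4) / √(0.150) = 5772 × 1.261 / 0.3873 = 1.880×10^4 K.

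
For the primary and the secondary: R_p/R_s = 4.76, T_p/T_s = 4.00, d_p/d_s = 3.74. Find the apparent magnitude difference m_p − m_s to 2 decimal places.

L_p/L_s = (4.76)²(4.00)⁴ = 5800.
F_p/F_s = (L_p/L_s)/(d_p/d_s)² = 5800/13.99 = 414.7.
m_p − m_s = −2.5 log₁₀(414.7) = -6.54.

-6.54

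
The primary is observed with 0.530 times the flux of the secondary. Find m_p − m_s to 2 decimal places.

m_p − m_s = −2.5 log₁₀(F_p/F_s) = −2.5 log₁₀(0.530) = −2.5 × (-0.276) = 0.689.

0.69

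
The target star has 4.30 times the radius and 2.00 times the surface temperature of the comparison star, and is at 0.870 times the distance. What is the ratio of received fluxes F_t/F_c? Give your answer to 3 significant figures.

391

L_t/L_c = (R_t/R_c)²(T_t/T_c)⁴ = (4.30)² × (2.00)⁴ = 295.8.
F_t/F_c = (L_t/L_c)/(d_t/d_c)² = 295.8 / (0.870)² = 390.9.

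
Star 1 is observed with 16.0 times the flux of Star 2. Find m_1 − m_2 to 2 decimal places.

m_1 − m_2 = −2.5 log₁₀(F_1/F_2) = −2.5 log₁₀(16.0) = −2.5 × (1.204) = -3.010.

-3.01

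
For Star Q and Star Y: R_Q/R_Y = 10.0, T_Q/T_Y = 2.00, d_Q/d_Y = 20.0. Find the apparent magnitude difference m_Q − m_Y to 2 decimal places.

L_Q/L_Y = (10.0)²(2.00)⁴ = 1600.
F_Q/F_Y = (L_Q/L_Y)/(d_Q/d_Y)² = 1600/400.0 = 4.000.
m_Q − m_Y = −2.5 log₁₀(4.000) = -1.51.

-1.51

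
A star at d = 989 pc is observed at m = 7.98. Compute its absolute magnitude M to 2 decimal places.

-2.00

M = m − 5 log₁₀(d/10 pc) = 7.98 − 5 log₁₀(989/10)
  = 7.98 − 5 × 1.995 = 7.98 − 9.98 = -2.00.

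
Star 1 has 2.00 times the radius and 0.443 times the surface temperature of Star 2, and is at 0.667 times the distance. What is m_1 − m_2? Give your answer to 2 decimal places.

1.15

L_1/L_2 = (2.00)²(0.443)⁴ = 0.1541.
F_1/F_2 = (L_1/L_2)/(d_1/d_2)² = 0.1541/0.4449 = 0.3463.
m_1 − m_2 = −2.5 log₁₀(0.3463) = 1.15.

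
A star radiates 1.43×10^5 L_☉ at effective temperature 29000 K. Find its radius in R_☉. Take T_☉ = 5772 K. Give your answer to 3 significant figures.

R/R_☉ = √(L/L_☉) / (T/T_☉)² = √(1.43×10^5) / (5.024)²
       = 378.2 / 25.24 = 14.98.

15.0 R_☉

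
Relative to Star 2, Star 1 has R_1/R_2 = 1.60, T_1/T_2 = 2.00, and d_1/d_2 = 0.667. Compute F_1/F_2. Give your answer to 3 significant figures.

L_1/L_2 = (R_1/R_2)²(T_1/T_2)⁴ = (1.60)² × (2.00)⁴ = 40.96.
F_1/F_2 = (L_1/L_2)/(d_1/d_2)² = 40.96 / (0.667)² = 92.07.

92.1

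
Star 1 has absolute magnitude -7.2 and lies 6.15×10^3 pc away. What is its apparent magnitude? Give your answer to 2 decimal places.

m = M + 5 log₁₀(d/10 pc) = -7.2 + 5 log₁₀(6.15×10^3/10)
  = -7.2 + 5 × 2.789 = -7.2 + 13.94 = 6.74.

6.74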